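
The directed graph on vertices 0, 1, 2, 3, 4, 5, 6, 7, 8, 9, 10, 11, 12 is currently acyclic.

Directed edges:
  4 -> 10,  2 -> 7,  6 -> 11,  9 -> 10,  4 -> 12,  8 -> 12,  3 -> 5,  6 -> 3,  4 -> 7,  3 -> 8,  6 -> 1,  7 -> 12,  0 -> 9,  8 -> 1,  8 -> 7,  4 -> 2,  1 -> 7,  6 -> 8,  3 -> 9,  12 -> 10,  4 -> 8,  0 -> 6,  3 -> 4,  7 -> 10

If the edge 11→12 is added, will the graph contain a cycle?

No

Adding 11→12 creates a cycle iff 12 can already reach 11.
Explore from 12: no path reaches 11. The graph stays acyclic.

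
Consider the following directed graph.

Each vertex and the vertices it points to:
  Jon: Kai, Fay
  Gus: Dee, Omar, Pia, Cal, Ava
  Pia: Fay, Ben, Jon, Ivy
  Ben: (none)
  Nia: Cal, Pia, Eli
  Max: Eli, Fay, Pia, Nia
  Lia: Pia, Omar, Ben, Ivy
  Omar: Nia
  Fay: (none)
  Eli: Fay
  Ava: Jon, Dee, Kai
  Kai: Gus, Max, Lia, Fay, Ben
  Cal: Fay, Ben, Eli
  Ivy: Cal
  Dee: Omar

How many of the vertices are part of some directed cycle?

A vertex is on a directed cycle iff it belongs to a strongly connected component of size ≥ 2 (or has a self-loop).
The vertices on cycles are {Ava, Dee, Gus, Jon, Kai, Lia, Max, Nia, Pia, Omar} — 10 in total.

10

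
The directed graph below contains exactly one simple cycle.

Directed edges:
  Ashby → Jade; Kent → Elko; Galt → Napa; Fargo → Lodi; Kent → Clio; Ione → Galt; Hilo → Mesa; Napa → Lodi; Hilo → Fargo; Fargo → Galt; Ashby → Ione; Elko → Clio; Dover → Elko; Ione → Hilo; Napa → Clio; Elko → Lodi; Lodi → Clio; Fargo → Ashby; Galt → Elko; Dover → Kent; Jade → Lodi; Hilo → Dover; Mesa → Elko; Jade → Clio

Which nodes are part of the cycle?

Hilo, Ione, Ashby, Fargo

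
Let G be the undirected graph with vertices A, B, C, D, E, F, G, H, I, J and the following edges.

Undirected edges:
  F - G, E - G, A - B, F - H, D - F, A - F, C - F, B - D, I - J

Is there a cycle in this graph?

Yes

DFS, tracking each vertex's parent; an edge to a visited non-parent vertex closes a cycle.
Start from I:
visit I (parent –)
  visit J (parent I)
    J–I: parent, skip
visit A (parent –)
  visit B (parent A)
    visit D (parent B)
      visit F (parent D)
        visit H (parent F)
          H–F: parent, skip
        visit G (parent F)
          visit E (parent G)
            E–G: parent, skip
          G–F: parent, skip
        F–D: parent, skip
        visit C (parent F)
          C–F: parent, skip
        F–A: A visited and ≠ parent → cycle
Cycle: A – B – D – F – A.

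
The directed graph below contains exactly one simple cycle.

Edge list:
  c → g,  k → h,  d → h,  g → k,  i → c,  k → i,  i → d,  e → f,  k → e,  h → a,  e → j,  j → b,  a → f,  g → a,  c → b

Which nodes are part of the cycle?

DFS with gray/black marking from k:
k gray
  i gray
    c gray
      g gray
        a gray
          f gray
          f black
        a black
        g→k: k is gray → back edge
Back edge closes the cycle k → i → c → g → k; its vertices are {c, g, i, k}.

c, g, i, k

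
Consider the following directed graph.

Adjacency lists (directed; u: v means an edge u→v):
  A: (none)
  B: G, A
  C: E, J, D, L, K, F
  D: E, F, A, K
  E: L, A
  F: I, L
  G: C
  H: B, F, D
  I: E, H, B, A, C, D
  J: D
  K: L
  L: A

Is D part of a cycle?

D is on a cycle iff D can reach itself via ≥1 edge.
D → F → I → D — yes.

Yes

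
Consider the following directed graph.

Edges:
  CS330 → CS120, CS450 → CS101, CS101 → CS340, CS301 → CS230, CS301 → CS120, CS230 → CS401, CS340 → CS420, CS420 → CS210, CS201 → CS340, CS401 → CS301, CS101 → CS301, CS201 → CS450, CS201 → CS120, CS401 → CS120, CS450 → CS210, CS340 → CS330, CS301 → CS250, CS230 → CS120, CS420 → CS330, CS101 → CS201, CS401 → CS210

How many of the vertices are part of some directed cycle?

6

A vertex is on a directed cycle iff it belongs to a strongly connected component of size ≥ 2 (or has a self-loop).
The vertices on cycles are {CS101, CS201, CS230, CS301, CS401, CS450} — 6 in total.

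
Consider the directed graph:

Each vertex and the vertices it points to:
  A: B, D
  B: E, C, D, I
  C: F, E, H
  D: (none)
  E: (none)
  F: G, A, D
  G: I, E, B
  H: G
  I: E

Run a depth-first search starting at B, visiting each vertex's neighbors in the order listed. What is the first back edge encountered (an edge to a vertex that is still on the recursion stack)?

G->B

DFS from B (visiting each vertex's neighbors in the order listed); mark gray on enter, black on exit:
B gray
  E gray
  E black
  C gray
    F gray
      G gray
        I gray
          I→E: E black — skip
        I black
        G→E: E black — skip
        G→B: B is gray → back edge
First back edge: G → B.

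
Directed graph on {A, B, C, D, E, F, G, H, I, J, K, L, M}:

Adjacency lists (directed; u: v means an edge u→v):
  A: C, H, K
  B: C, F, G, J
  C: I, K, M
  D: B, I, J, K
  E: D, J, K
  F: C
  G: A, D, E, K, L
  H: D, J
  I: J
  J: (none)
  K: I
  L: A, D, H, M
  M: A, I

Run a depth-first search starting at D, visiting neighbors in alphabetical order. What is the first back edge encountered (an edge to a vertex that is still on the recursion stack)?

A->C

DFS from D (visiting neighbors in alphabetical order); mark gray on enter, black on exit:
D gray
  B gray
    C gray
      I gray
        J gray
        J black
      I black
      K gray
        K→I: I black — skip
      K black
      M gray
        A gray
          A→C: C is gray → back edge
First back edge: A → C.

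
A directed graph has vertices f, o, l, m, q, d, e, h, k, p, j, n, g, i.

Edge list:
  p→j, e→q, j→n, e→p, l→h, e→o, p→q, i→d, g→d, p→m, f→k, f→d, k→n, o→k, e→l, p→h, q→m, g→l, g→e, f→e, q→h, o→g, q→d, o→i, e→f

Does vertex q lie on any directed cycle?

No

q lies on a cycle iff there is a path from q back to itself.
Exploring from q, it never reaches itself; equivalently, its strongly connected component is a singleton.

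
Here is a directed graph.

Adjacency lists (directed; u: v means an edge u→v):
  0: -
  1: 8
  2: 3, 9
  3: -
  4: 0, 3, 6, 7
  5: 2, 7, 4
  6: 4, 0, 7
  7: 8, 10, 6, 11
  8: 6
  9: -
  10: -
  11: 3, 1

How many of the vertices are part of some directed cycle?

A vertex is on a directed cycle iff it belongs to a strongly connected component of size ≥ 2 (or has a self-loop).
The vertices on cycles are {1, 4, 6, 7, 8, 11} — 6 in total.

6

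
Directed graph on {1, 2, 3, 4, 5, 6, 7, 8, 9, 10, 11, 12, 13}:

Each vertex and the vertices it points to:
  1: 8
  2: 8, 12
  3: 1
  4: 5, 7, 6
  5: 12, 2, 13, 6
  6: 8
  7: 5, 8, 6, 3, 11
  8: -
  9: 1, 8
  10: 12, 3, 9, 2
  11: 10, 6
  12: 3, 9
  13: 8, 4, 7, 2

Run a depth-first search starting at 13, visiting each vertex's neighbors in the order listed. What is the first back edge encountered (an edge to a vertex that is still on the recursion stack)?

DFS from 13 (visiting each vertex's neighbors in the order listed); mark gray on enter, black on exit:
13 gray
  8 gray
  8 black
  4 gray
    5 gray
      12 gray
        3 gray
          1 gray
            1→8: 8 black — skip
          1 black
        3 black
        9 gray
          9→1: 1 black — skip
          9→8: 8 black — skip
        9 black
      12 black
      2 gray
        2→8: 8 black — skip
        2→12: 12 black — skip
      2 black
      5→13: 13 is gray → back edge
First back edge: 5 → 13.

5→13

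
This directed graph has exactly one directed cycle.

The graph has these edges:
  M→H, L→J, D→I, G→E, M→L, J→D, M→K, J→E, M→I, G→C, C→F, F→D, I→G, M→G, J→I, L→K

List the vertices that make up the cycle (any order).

DFS with gray/black marking from G:
G gray
  E gray
  E black
  C gray
    F gray
      D gray
        I gray
          I→G: G is gray → back edge
Back edge closes the cycle G → C → F → D → I → G; its vertices are {C, D, F, G, I}.

C, D, F, G, I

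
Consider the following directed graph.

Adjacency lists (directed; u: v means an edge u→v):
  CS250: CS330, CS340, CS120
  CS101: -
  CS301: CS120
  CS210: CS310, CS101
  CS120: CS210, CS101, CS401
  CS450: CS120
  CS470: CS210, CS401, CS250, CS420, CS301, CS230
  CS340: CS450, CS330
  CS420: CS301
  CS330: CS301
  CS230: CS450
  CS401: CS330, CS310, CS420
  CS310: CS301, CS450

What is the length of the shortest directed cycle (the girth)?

4

For each vertex v, BFS finds the shortest path from v back to v.
The shortest such closed walk is CS401 → CS330 → CS301 → CS120 → CS401, length 4.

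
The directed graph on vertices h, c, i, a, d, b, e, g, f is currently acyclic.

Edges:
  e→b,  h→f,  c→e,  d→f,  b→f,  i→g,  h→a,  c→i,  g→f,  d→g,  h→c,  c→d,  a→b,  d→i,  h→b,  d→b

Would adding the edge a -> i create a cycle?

Adding a→i creates a cycle iff i can already reach a.
Explore from i: no path reaches a. The graph stays acyclic.

No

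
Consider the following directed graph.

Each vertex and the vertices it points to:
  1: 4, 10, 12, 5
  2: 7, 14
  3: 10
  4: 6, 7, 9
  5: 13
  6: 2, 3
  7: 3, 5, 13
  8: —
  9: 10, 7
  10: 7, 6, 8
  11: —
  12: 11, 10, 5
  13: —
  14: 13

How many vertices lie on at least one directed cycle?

5

A vertex is on a directed cycle iff it belongs to a strongly connected component of size ≥ 2 (or has a self-loop).
The vertices on cycles are {2, 3, 6, 7, 10} — 5 in total.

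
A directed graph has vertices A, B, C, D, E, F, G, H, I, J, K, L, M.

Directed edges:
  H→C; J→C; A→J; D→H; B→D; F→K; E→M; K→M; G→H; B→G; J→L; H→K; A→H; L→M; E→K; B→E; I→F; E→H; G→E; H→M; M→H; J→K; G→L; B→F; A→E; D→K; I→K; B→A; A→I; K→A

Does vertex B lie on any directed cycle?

No

B lies on a cycle iff there is a path from B back to itself.
Exploring from B, it never reaches itself; equivalently, its strongly connected component is a singleton.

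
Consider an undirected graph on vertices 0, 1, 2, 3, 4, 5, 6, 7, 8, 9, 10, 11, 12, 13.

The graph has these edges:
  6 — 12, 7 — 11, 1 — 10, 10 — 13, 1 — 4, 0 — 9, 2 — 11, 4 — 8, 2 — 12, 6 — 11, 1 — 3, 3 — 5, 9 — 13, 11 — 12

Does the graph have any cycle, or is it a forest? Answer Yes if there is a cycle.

DFS, tracking each vertex's parent; an edge to a visited non-parent vertex closes a cycle.
Start from 5:
visit 5 (parent –)
  visit 3 (parent 5)
    visit 1 (parent 3)
      visit 10 (parent 1)
        visit 13 (parent 10)
          13–10: parent, skip
          visit 9 (parent 13)
            9–13: parent, skip
            visit 0 (parent 9)
              0–9: parent, skip
        10–1: parent, skip
      visit 4 (parent 1)
        visit 8 (parent 4)
          8–4: parent, skip
        4–1: parent, skip
      1–3: parent, skip
    3–5: parent, skip
visit 2 (parent –)
  visit 12 (parent 2)
    12–2: parent, skip
    visit 11 (parent 12)
      11–2: 2 visited and ≠ parent → cycle
Cycle: 2 – 12 – 11 – 2.

Yes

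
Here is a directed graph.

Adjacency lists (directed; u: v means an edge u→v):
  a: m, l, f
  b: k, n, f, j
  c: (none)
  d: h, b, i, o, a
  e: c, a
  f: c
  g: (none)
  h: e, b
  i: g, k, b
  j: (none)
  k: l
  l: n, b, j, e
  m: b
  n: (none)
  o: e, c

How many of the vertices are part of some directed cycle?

6

A vertex is on a directed cycle iff it belongs to a strongly connected component of size ≥ 2 (or has a self-loop).
The vertices on cycles are {a, b, e, k, l, m} — 6 in total.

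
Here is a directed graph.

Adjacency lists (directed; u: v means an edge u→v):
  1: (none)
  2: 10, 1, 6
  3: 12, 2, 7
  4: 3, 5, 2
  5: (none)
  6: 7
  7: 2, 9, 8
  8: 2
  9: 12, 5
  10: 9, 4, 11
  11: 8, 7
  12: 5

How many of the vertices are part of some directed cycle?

A vertex is on a directed cycle iff it belongs to a strongly connected component of size ≥ 2 (or has a self-loop).
The vertices on cycles are {2, 3, 4, 6, 7, 8, 10, 11} — 8 in total.

8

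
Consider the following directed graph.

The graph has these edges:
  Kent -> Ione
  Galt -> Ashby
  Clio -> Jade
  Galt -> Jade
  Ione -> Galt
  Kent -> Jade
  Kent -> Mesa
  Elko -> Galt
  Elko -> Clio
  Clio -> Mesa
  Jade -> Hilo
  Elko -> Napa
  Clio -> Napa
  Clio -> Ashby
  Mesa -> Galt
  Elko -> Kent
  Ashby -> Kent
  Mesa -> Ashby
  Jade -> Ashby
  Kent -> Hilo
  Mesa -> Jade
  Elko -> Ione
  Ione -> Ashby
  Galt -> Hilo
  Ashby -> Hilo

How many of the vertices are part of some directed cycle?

A vertex is on a directed cycle iff it belongs to a strongly connected component of size ≥ 2 (or has a self-loop).
The vertices on cycles are {Galt, Ione, Jade, Kent, Mesa, Ashby} — 6 in total.

6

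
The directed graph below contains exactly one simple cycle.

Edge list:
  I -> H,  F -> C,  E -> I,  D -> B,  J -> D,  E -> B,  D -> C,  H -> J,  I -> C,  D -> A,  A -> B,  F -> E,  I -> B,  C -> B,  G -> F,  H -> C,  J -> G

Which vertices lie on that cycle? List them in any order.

E, F, G, H, I, J

DFS with gray/black marking from H:
H gray
  J gray
    G gray
      F gray
        E gray
          I gray
            B gray
            B black
            I→H: H is gray → back edge
Back edge closes the cycle H → J → G → F → E → I → H; its vertices are {E, F, G, H, I, J}.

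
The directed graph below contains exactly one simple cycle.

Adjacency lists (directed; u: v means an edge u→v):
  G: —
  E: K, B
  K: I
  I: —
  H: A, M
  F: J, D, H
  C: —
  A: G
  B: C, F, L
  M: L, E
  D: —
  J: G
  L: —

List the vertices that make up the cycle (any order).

DFS with gray/black marking from B:
B gray
  C gray
  C black
  F gray
    J gray
      G gray
      G black
    J black
    D gray
    D black
    H gray
      A gray
        A→G: G black — skip
      A black
      M gray
        L gray
        L black
        E gray
          K gray
            I gray
            I black
          K black
          E→B: B is gray → back edge
Back edge closes the cycle B → F → H → M → E → B; its vertices are {B, E, F, H, M}.

B, E, F, H, M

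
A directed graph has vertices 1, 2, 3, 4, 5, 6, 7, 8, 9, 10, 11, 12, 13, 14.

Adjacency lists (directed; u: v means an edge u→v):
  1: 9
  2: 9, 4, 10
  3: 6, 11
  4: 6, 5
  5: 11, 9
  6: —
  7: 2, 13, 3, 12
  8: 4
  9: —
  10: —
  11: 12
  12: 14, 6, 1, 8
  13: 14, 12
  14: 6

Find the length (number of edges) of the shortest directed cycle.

5

For each vertex v, BFS finds the shortest path from v back to v.
The shortest such closed walk is 12 → 8 → 4 → 5 → 11 → 12, length 5.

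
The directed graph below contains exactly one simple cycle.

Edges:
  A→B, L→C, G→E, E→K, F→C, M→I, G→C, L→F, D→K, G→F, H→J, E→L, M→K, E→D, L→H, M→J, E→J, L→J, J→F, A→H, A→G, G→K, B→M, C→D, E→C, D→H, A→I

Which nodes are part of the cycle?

DFS with gray/black marking from F:
F gray
  C gray
    D gray
      K gray
      K black
      H gray
        J gray
          J→F: F is gray → back edge
Back edge closes the cycle F → C → D → H → J → F; its vertices are {C, D, F, H, J}.

C, D, F, H, J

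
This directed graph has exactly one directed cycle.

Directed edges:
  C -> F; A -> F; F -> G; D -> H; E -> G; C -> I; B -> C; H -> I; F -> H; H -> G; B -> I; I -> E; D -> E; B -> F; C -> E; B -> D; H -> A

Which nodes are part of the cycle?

A, F, H

DFS with gray/black marking from F:
F gray
  G gray
  G black
  H gray
    I gray
      E gray
        E→G: G black — skip
      E black
    I black
    H→G: G black — skip
    A gray
      A→F: F is gray → back edge
Back edge closes the cycle F → H → A → F; its vertices are {A, F, H}.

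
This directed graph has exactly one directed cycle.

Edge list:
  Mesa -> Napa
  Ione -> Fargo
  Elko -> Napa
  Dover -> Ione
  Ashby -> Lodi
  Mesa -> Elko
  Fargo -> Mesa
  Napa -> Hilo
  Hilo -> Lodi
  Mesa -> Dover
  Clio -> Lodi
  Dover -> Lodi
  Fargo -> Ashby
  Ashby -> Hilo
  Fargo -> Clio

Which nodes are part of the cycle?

DFS with gray/black marking from Fargo:
Fargo gray
  Mesa gray
    Elko gray
      Napa gray
        Hilo gray
          Lodi gray
          Lodi black
        Hilo black
      Napa black
    Elko black
    Mesa→Napa: Napa black — skip
    Dover gray
      Ione gray
        Ione→Fargo: Fargo is gray → back edge
Back edge closes the cycle Fargo → Mesa → Dover → Ione → Fargo; its vertices are {Ione, Mesa, Dover, Fargo}.

Ione, Mesa, Dover, Fargo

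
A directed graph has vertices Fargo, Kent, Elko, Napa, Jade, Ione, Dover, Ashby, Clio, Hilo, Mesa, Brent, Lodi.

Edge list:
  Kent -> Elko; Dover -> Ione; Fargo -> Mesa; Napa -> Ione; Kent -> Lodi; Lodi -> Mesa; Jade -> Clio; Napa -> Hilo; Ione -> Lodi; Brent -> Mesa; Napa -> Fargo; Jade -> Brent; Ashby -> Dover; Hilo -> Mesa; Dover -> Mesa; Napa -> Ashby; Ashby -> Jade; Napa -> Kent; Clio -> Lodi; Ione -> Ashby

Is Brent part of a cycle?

No

Brent lies on a cycle iff there is a path from Brent back to itself.
Exploring from Brent, it never reaches itself; equivalently, its strongly connected component is a singleton.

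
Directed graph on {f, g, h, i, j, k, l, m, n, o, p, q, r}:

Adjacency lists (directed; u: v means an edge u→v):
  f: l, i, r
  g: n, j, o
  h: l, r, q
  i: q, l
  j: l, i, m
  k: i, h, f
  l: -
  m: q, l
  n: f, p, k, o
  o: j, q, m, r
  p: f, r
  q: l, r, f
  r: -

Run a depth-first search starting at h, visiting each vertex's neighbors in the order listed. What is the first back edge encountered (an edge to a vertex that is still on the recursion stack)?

i->q

DFS from h (visiting each vertex's neighbors in the order listed); mark gray on enter, black on exit:
h gray
  l gray
  l black
  r gray
  r black
  q gray
    q→l: l black — skip
    q→r: r black — skip
    f gray
      f→l: l black — skip
      i gray
        i→q: q is gray → back edge
First back edge: i → q.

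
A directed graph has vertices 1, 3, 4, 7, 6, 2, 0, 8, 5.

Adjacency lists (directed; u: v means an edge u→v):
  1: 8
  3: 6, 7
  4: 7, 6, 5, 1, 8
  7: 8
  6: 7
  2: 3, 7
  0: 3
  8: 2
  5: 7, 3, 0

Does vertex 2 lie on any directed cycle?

Yes

2 is on a cycle iff 2 can reach itself via ≥1 edge.
2 → 7 → 8 → 2 — yes.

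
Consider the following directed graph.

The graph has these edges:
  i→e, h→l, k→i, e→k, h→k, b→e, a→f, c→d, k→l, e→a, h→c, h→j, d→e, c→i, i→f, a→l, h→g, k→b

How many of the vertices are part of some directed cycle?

A vertex is on a directed cycle iff it belongs to a strongly connected component of size ≥ 2 (or has a self-loop).
The vertices on cycles are {b, e, i, k} — 4 in total.

4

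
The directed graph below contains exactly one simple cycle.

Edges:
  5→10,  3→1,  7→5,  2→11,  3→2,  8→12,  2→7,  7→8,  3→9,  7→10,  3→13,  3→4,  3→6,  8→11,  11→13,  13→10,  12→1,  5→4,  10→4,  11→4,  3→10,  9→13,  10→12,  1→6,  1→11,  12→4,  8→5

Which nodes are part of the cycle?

1, 10, 11, 12, 13

DFS with gray/black marking from 1:
1 gray
  11 gray
    13 gray
      10 gray
        4 gray
        4 black
        12 gray
          12→4: 4 black — skip
          12→1: 1 is gray → back edge
Back edge closes the cycle 1 → 11 → 13 → 10 → 12 → 1; its vertices are {1, 10, 11, 12, 13}.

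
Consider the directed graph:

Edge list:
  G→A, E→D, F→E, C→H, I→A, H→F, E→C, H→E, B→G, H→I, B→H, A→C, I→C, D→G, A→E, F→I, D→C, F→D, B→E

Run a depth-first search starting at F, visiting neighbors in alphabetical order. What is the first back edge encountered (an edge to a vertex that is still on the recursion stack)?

DFS from F (visiting neighbors in alphabetical order); mark gray on enter, black on exit:
F gray
  D gray
    C gray
      H gray
        E gray
          E→C: C is gray → back edge
First back edge: E → C.

E->C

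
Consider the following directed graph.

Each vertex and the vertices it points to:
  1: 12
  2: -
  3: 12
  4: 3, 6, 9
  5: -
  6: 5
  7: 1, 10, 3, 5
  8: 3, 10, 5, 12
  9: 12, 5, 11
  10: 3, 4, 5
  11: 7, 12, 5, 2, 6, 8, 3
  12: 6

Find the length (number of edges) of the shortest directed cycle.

5

For each vertex v, BFS finds the shortest path from v back to v.
The shortest such closed walk is 11 → 8 → 10 → 4 → 9 → 11, length 5.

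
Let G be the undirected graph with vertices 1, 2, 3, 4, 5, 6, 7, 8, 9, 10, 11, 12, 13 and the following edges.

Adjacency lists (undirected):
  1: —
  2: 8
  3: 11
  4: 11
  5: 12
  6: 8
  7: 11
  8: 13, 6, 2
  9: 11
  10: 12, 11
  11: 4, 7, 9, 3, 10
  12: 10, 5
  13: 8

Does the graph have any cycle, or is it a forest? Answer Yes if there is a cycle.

DFS, tracking each vertex's parent; an edge to a visited non-parent vertex closes a cycle.
Start from 1:
visit 1 (parent –)
visit 2 (parent –)
  visit 8 (parent 2)
    visit 13 (parent 8)
      13–8: parent, skip
    visit 6 (parent 8)
      6–8: parent, skip
    8–2: parent, skip
visit 3 (parent –)
  visit 11 (parent 3)
    visit 4 (parent 11)
      4–11: parent, skip
    visit 7 (parent 11)
      7–11: parent, skip
    visit 9 (parent 11)
      9–11: parent, skip
    11–3: parent, skip
    visit 10 (parent 11)
      visit 12 (parent 10)
        12–10: parent, skip
        visit 5 (parent 12)
          5–12: parent, skip
      10–11: parent, skip
No non-parent visited neighbor found — the graph is a forest.

No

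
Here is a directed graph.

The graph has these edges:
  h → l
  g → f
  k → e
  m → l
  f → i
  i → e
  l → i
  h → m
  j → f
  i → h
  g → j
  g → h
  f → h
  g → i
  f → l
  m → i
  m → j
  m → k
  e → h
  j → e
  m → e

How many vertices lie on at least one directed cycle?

A vertex is on a directed cycle iff it belongs to a strongly connected component of size ≥ 2 (or has a self-loop).
The vertices on cycles are {e, f, h, i, j, k, l, m} — 8 in total.

8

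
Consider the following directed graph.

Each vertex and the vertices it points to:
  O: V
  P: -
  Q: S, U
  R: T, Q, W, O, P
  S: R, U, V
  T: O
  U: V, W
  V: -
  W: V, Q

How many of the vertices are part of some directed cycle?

A vertex is on a directed cycle iff it belongs to a strongly connected component of size ≥ 2 (or has a self-loop).
The vertices on cycles are {Q, R, S, U, W} — 5 in total.

5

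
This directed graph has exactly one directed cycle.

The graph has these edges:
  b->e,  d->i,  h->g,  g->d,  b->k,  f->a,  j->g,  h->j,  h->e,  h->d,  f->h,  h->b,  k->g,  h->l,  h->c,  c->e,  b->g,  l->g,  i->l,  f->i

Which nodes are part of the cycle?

d, g, i, l

DFS with gray/black marking from d:
d gray
  i gray
    l gray
      g gray
        g→d: d is gray → back edge
Back edge closes the cycle d → i → l → g → d; its vertices are {d, g, i, l}.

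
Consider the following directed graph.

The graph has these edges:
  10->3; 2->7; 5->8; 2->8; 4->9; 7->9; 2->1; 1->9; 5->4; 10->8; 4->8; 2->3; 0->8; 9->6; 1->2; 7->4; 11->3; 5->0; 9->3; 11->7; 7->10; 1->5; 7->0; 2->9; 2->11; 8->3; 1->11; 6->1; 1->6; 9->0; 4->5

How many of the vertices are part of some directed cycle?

A vertex is on a directed cycle iff it belongs to a strongly connected component of size ≥ 2 (or has a self-loop).
The vertices on cycles are {1, 2, 4, 5, 6, 7, 9, 11} — 8 in total.

8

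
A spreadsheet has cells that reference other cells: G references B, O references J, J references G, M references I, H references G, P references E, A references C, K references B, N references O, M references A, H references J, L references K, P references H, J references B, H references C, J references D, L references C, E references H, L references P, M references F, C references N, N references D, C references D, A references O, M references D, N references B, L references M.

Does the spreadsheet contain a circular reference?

No

DFS with white/gray/black marking, starting from P:
P gray
  H gray
    C gray
      N gray
        B gray
        B black
        O gray
          J gray
            J→B: B black — skip
            G gray
              G→B: B black — skip
            G black
            D gray
            D black
          J black
        O black
        N→D: D black — skip
      N black
      C→D: D black — skip
    C black
    H→G: G black — skip
    H→J: J black — skip
  H black
  E gray
    E→H: H black — skip
  E black
P black
A gray
  A→O: O black — skip
  A→C: C black — skip
A black
F gray
F black
I gray
I black
K gray
  K→B: B black — skip
K black
L gray
  L→P: P black — skip
  L→C: C black — skip
  M gray
    M→F: F black — skip
    M→D: D black — skip
    M→I: I black — skip
    M→A: A black — skip
  M black
  L→K: K black — skip
L black
Every edge goes to a white or black vertex — no back edge, so the graph is acyclic.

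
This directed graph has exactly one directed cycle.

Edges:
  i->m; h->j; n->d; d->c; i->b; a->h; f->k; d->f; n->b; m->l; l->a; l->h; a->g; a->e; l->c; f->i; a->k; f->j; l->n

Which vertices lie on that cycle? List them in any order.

d, f, i, l, m, n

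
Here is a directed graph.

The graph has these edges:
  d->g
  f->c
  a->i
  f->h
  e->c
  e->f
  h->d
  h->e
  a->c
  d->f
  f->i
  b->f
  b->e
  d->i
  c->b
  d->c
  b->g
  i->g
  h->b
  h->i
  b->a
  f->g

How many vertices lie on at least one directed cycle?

7

A vertex is on a directed cycle iff it belongs to a strongly connected component of size ≥ 2 (or has a self-loop).
The vertices on cycles are {a, b, c, d, e, f, h} — 7 in total.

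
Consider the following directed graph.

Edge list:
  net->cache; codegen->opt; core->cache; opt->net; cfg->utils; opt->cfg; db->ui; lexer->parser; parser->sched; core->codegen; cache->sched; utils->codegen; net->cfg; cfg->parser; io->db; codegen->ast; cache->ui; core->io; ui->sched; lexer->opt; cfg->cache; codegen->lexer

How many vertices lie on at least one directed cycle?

6

A vertex is on a directed cycle iff it belongs to a strongly connected component of size ≥ 2 (or has a self-loop).
The vertices on cycles are {cfg, net, opt, lexer, utils, codegen} — 6 in total.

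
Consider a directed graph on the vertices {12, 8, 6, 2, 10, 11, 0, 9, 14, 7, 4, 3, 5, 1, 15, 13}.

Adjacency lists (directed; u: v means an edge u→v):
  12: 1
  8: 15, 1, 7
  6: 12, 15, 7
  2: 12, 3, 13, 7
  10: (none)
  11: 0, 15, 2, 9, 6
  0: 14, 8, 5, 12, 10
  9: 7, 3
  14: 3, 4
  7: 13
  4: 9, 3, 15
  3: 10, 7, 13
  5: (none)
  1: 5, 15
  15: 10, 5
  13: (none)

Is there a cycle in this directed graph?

No

DFS with white/gray/black marking, starting from 3:
3 gray
  10 gray
  10 black
  7 gray
    13 gray
    13 black
  7 black
  3→13: 13 black — skip
3 black
12 gray
  1 gray
    5 gray
    5 black
    15 gray
      15→10: 10 black — skip
      15→5: 5 black — skip
    15 black
  1 black
12 black
8 gray
  8→15: 15 black — skip
  8→1: 1 black — skip
  8→7: 7 black — skip
8 black
6 gray
  6→12: 12 black — skip
  6→15: 15 black — skip
  6→7: 7 black — skip
6 black
2 gray
  2→12: 12 black — skip
  2→3: 3 black — skip
  2→13: 13 black — skip
  2→7: 7 black — skip
2 black
11 gray
  0 gray
    14 gray
      14→3: 3 black — skip
      4 gray
        9 gray
          9→7: 7 black — skip
          9→3: 3 black — skip
        9 black
        4→3: 3 black — skip
        4→15: 15 black — skip
      4 black
    14 black
    0→8: 8 black — skip
    0→5: 5 black — skip
    0→12: 12 black — skip
    0→10: 10 black — skip
  0 black
  11→15: 15 black — skip
  11→2: 2 black — skip
  11→9: 9 black — skip
  11→6: 6 black — skip
11 black
Every edge goes to a white or black vertex — no back edge, so the graph is acyclic.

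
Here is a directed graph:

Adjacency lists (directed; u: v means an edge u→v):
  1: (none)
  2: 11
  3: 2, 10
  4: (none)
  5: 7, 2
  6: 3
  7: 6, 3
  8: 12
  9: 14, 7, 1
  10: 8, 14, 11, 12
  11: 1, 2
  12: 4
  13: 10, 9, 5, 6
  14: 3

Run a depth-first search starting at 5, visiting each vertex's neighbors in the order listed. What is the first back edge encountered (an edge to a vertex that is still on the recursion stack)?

11→2

DFS from 5 (visiting each vertex's neighbors in the order listed); mark gray on enter, black on exit:
5 gray
  7 gray
    6 gray
      3 gray
        2 gray
          11 gray
            1 gray
            1 black
            11→2: 2 is gray → back edge
First back edge: 11 → 2.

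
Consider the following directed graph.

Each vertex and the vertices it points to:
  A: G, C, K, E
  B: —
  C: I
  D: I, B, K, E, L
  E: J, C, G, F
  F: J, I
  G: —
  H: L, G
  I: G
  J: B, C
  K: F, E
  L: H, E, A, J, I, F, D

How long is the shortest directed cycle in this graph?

For each vertex v, BFS finds the shortest path from v back to v.
The shortest such closed walk is H → L → H, length 2.

2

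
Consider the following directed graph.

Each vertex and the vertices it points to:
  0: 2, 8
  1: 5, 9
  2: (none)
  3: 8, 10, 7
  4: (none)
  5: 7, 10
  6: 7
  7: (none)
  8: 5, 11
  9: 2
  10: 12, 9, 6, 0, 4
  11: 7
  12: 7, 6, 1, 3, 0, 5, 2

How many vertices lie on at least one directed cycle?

7

A vertex is on a directed cycle iff it belongs to a strongly connected component of size ≥ 2 (or has a self-loop).
The vertices on cycles are {0, 1, 3, 5, 8, 10, 12} — 7 in total.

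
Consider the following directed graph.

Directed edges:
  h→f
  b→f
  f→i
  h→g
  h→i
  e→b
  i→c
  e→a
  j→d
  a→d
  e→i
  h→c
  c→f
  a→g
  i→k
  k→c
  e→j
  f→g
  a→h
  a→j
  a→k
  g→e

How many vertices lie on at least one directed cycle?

9

A vertex is on a directed cycle iff it belongs to a strongly connected component of size ≥ 2 (or has a self-loop).
The vertices on cycles are {a, b, c, e, f, g, h, i, k} — 9 in total.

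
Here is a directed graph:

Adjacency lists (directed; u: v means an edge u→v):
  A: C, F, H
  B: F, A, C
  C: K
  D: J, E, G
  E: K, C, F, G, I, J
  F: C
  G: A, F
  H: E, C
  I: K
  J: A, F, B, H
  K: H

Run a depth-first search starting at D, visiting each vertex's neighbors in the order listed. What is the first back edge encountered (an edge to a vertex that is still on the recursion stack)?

E->K

DFS from D (visiting each vertex's neighbors in the order listed); mark gray on enter, black on exit:
D gray
  J gray
    A gray
      C gray
        K gray
          H gray
            E gray
              E→K: K is gray → back edge
First back edge: E → K.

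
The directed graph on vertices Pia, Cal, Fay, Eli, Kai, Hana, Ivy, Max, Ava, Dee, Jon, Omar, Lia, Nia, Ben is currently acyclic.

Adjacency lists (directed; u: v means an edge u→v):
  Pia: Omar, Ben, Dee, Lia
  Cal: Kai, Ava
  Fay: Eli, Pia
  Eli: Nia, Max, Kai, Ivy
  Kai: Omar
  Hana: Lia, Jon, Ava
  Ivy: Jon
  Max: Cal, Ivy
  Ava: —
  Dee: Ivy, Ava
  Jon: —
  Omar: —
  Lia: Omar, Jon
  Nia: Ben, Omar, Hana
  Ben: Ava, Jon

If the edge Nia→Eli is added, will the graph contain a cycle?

Yes

Adding Nia→Eli creates a cycle iff Eli can already reach Nia.
Path from Eli: Eli → Nia.
So Eli → … → Nia → Eli is a cycle.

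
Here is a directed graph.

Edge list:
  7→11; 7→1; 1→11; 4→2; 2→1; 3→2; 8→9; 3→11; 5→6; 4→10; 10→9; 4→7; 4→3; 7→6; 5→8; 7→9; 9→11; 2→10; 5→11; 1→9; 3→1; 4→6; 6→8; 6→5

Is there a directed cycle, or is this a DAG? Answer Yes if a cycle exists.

Yes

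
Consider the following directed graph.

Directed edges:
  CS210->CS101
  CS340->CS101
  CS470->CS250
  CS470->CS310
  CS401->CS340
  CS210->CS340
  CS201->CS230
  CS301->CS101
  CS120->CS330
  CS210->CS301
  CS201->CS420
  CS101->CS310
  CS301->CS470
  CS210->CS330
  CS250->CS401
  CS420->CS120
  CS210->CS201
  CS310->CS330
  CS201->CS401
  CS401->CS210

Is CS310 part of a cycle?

CS310 lies on a cycle iff there is a path from CS310 back to itself.
Exploring from CS310, it never reaches itself; equivalently, its strongly connected component is a singleton.

No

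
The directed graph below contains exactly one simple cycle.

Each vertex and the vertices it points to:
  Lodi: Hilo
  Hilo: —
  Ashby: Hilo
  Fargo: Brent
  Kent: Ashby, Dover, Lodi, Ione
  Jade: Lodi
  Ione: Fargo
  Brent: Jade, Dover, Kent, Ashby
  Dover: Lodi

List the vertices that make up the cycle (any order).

DFS with gray/black marking from Brent:
Brent gray
  Jade gray
    Lodi gray
      Hilo gray
      Hilo black
    Lodi black
  Jade black
  Dover gray
    Dover→Lodi: Lodi black — skip
  Dover black
  Kent gray
    Ashby gray
      Ashby→Hilo: Hilo black — skip
    Ashby black
    Kent→Dover: Dover black — skip
    Kent→Lodi: Lodi black — skip
    Ione gray
      Fargo gray
        Fargo→Brent: Brent is gray → back edge
Back edge closes the cycle Brent → Kent → Ione → Fargo → Brent; its vertices are {Ione, Kent, Brent, Fargo}.

Ione, Kent, Brent, Fargo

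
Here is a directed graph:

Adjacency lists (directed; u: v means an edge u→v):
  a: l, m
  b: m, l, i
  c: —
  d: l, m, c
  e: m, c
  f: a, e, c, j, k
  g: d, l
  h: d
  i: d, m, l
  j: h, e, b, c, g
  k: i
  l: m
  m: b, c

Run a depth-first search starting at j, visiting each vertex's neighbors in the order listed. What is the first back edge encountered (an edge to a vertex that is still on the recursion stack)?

b→m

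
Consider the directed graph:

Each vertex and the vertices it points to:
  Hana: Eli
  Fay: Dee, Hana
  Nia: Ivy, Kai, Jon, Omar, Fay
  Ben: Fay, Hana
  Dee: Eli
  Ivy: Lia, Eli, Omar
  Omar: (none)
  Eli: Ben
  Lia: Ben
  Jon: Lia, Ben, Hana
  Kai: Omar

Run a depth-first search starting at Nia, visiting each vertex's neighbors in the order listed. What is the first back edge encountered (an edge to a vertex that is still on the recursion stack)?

DFS from Nia (visiting each vertex's neighbors in the order listed); mark gray on enter, black on exit:
Nia gray
  Ivy gray
    Lia gray
      Ben gray
        Fay gray
          Dee gray
            Eli gray
              Eli→Ben: Ben is gray → back edge
First back edge: Eli → Ben.

Eli→Ben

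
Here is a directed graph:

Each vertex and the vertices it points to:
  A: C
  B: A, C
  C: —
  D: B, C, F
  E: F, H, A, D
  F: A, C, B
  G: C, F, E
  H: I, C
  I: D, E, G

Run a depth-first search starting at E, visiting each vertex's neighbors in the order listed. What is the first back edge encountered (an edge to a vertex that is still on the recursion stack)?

I->E

DFS from E (visiting each vertex's neighbors in the order listed); mark gray on enter, black on exit:
E gray
  F gray
    A gray
      C gray
      C black
    A black
    F→C: C black — skip
    B gray
      B→A: A black — skip
      B→C: C black — skip
    B black
  F black
  H gray
    I gray
      D gray
        D→B: B black — skip
        D→C: C black — skip
        D→F: F black — skip
      D black
      I→E: E is gray → back edge
First back edge: I → E.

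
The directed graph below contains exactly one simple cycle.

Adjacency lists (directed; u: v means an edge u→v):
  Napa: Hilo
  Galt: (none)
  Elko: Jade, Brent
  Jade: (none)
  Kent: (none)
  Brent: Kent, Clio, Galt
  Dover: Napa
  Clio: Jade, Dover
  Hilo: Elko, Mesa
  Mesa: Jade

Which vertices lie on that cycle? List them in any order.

Clio, Elko, Hilo, Napa, Brent, Dover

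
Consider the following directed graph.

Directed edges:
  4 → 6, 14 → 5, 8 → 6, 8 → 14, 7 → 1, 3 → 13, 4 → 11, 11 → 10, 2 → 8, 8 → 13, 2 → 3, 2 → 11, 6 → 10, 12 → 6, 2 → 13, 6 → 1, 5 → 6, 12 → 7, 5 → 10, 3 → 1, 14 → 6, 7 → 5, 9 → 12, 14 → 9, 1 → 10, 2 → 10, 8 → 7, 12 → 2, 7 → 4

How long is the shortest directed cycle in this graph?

For each vertex v, BFS finds the shortest path from v back to v.
The shortest such closed walk is 9 → 12 → 2 → 8 → 14 → 9, length 5.

5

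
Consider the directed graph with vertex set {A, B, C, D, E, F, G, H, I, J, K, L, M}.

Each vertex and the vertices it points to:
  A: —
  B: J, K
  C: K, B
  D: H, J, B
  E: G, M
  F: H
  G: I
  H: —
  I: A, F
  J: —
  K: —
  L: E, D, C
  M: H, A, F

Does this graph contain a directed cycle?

DFS with white/gray/black marking, starting from G:
G gray
  I gray
    A gray
    A black
    F gray
      H gray
      H black
    F black
  I black
G black
B gray
  J gray
  J black
  K gray
  K black
B black
C gray
  C→K: K black — skip
  C→B: B black — skip
C black
D gray
  D→H: H black — skip
  D→J: J black — skip
  D→B: B black — skip
D black
E gray
  E→G: G black — skip
  M gray
    M→H: H black — skip
    M→A: A black — skip
    M→F: F black — skip
  M black
E black
L gray
  L→E: E black — skip
  L→D: D black — skip
  L→C: C black — skip
L black
Every edge goes to a white or black vertex — no back edge, so the graph is acyclic.

No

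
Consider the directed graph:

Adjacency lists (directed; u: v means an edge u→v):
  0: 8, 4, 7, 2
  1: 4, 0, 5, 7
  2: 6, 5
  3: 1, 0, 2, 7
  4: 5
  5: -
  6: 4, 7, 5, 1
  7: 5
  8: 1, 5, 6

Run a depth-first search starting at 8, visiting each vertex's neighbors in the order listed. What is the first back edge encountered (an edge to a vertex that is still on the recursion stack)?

DFS from 8 (visiting each vertex's neighbors in the order listed); mark gray on enter, black on exit:
8 gray
  1 gray
    4 gray
      5 gray
      5 black
    4 black
    0 gray
      0→8: 8 is gray → back edge
First back edge: 0 → 8.

0→8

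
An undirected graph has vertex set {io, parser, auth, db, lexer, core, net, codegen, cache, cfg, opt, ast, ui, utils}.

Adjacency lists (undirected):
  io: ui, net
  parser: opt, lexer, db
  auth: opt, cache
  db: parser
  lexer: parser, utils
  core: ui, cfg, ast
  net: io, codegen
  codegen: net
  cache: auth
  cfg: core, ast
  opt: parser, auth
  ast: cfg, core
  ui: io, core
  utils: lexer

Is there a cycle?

DFS, tracking each vertex's parent; an edge to a visited non-parent vertex closes a cycle.
Start from ast:
visit ast (parent –)
  visit cfg (parent ast)
    visit core (parent cfg)
      visit ui (parent core)
        visit io (parent ui)
          io–ui: parent, skip
          visit net (parent io)
            net–io: parent, skip
            visit codegen (parent net)
              codegen–net: parent, skip
        ui–core: parent, skip
      core–cfg: parent, skip
      core–ast: ast visited and ≠ parent → cycle
Cycle: ast – cfg – core – ast.

Yes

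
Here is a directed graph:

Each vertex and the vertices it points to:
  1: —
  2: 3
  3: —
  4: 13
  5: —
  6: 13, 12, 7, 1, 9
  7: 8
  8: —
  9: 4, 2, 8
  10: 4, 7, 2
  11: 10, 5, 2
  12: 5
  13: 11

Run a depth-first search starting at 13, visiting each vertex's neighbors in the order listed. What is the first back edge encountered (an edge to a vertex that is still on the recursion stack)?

4→13

DFS from 13 (visiting each vertex's neighbors in the order listed); mark gray on enter, black on exit:
13 gray
  11 gray
    10 gray
      4 gray
        4→13: 13 is gray → back edge
First back edge: 4 → 13.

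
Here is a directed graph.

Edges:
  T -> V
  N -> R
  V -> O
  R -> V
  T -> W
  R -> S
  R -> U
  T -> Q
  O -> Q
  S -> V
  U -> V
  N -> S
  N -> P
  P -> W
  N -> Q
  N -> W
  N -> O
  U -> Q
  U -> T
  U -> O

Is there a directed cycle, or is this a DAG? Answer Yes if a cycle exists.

No

DFS with white/gray/black marking, starting from Q:
Q gray
Q black
N gray
  W gray
  W black
  S gray
    V gray
      O gray
        O→Q: Q black — skip
      O black
    V black
  S black
  N→Q: Q black — skip
  P gray
    P→W: W black — skip
  P black
  N→O: O black — skip
  R gray
    R→S: S black — skip
    U gray
      U→V: V black — skip
      U→O: O black — skip
      U→Q: Q black — skip
      T gray
        T→W: W black — skip
        T→Q: Q black — skip
        T→V: V black — skip
      T black
    U black
    R→V: V black — skip
  R black
N black
Every edge goes to a white or black vertex — no back edge, so the graph is acyclic.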